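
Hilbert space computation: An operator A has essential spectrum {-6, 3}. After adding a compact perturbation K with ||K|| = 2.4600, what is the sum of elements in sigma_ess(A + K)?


By Weyl's theorem, the essential spectrum is invariant under compact perturbations.
sigma_ess(A + K) = sigma_ess(A) = {-6, 3}
Sum = -6 + 3 = -3

-3


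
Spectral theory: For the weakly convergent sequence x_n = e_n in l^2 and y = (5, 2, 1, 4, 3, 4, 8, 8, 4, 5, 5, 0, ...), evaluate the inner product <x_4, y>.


x_4 = e_4 is the standard basis vector with 1 in position 4.
<x_4, y> = y_4 = 4
As n -> infinity, <x_n, y> -> 0, confirming weak convergence of (x_n) to 0.

4


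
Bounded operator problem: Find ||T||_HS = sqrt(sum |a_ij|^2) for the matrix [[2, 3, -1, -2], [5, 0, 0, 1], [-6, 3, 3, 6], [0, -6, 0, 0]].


The Hilbert-Schmidt norm is sqrt(sum of squares of all entries).
Sum of squares = 2^2 + 3^2 + (-1)^2 + (-2)^2 + 5^2 + 0^2 + 0^2 + 1^2 + (-6)^2 + 3^2 + 3^2 + 6^2 + 0^2 + (-6)^2 + 0^2 + 0^2
= 4 + 9 + 1 + 4 + 25 + 0 + 0 + 1 + 36 + 9 + 9 + 36 + 0 + 36 + 0 + 0 = 170
||T||_HS = sqrt(170) = 13.0384

13.0384


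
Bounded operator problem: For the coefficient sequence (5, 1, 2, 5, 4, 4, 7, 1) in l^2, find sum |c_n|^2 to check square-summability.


sum |c_n|^2 = 5^2 + 1^2 + 2^2 + 5^2 + 4^2 + 4^2 + 7^2 + 1^2
= 25 + 1 + 4 + 25 + 16 + 16 + 49 + 1
= 137

137


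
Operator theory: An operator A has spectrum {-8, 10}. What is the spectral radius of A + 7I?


Spectrum of A + 7I = {-1, 17}
Spectral radius = max |lambda| over the shifted spectrum
= max(1, 17) = 17

17


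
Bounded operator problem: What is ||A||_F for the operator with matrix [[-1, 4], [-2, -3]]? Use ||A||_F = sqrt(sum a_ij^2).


||A||_F^2 = sum a_ij^2
= (-1)^2 + 4^2 + (-2)^2 + (-3)^2
= 1 + 16 + 4 + 9 = 30
||A||_F = sqrt(30) = 5.4772

5.4772


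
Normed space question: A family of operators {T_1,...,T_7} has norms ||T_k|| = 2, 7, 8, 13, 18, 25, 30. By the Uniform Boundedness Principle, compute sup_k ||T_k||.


By the Uniform Boundedness Principle, the supremum of norms is finite.
sup_k ||T_k|| = max(2, 7, 8, 13, 18, 25, 30) = 30

30


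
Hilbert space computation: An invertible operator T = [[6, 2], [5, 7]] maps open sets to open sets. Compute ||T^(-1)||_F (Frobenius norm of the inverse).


det(T) = 6*7 - 2*5 = 32
T^(-1) = (1/32) * [[7, -2], [-5, 6]] = [[0.2188, -0.0625], [-0.1562, 0.1875]]
||T^(-1)||_F^2 = 0.2188^2 + (-0.0625)^2 + (-0.1562)^2 + 0.1875^2 = 0.1113
||T^(-1)||_F = sqrt(0.1113) = 0.3337

0.3337


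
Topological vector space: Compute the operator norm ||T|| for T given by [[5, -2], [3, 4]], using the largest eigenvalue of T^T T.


A^T A = [[34, 2], [2, 20]]
trace(A^T A) = 54, det(A^T A) = 676
discriminant = 54^2 - 4*676 = 212
Largest eigenvalue of A^T A = (trace + sqrt(disc))/2 = 34.2801
||T|| = sqrt(34.2801) = 5.8549

5.8549


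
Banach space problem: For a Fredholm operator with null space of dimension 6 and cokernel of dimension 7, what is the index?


The Fredholm index is defined as ind(T) = dim(ker T) - dim(coker T)
= 6 - 7
= -1

-1


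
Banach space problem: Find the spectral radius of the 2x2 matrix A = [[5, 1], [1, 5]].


For a 2x2 matrix, eigenvalues satisfy lambda^2 - (trace)*lambda + det = 0
trace = 5 + 5 = 10
det = 5*5 - 1*1 = 24
discriminant = 10^2 - 4*(24) = 4
spectral radius = max |eigenvalue| = 6.0000

6.0000


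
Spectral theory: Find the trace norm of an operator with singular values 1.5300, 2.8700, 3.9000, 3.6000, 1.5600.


The nuclear norm is the sum of all singular values.
||T||_1 = 1.5300 + 2.8700 + 3.9000 + 3.6000 + 1.5600
= 13.4600

13.4600


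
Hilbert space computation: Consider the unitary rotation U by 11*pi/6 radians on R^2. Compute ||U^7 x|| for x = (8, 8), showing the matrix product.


U is a rotation by theta = 11*pi/6
U^7 = rotation by 7*theta = 77*pi/6 = 5*pi/6 (mod 2*pi)
cos(5*pi/6) = -0.8660, sin(5*pi/6) = 0.5000
U^7 x = (-0.8660 * 8 - 0.5000 * 8, 0.5000 * 8 + -0.8660 * 8)
= (-10.9282, -2.9282)
||U^7 x|| = sqrt((-10.9282)^2 + (-2.9282)^2) = sqrt(128.0000) = 11.3137

11.3137


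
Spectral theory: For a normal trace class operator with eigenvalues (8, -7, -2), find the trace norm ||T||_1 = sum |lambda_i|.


For a normal operator, singular values equal |eigenvalues|.
Trace norm = sum |lambda_i| = 8 + 7 + 2
= 17

17


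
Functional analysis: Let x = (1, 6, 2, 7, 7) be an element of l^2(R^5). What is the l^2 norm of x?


The l^2 norm = (sum |x_i|^2)^(1/2)
Sum of 2th powers = 1 + 36 + 4 + 49 + 49 = 139
||x||_2 = (139)^(1/2) = 11.7898

11.7898


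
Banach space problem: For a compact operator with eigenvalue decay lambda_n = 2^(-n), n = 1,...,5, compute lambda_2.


The eigenvalue formula gives lambda_2 = 1/2^2
= 1/4
= 0.2500

0.2500


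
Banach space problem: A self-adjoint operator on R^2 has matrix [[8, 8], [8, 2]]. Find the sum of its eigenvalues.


For a self-adjoint (symmetric) matrix, the eigenvalues are real.
The sum of eigenvalues equals the trace of the matrix.
trace = 8 + 2 = 10

10


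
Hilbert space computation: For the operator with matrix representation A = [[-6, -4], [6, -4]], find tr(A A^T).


trace(A * A^T) = sum of squares of all entries
= (-6)^2 + (-4)^2 + 6^2 + (-4)^2
= 36 + 16 + 36 + 16
= 104

104


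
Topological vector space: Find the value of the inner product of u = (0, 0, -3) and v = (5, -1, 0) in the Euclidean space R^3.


Computing the standard inner product <u, v> = sum u_i * v_i
= 0*5 + 0*-1 + -3*0
= 0 + 0 + 0
= 0

0


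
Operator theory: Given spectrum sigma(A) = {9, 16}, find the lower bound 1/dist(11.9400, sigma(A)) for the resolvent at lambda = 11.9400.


dist(11.9400, {9, 16}) = min(|11.9400 - 9|, |11.9400 - 16|)
= min(2.9400, 4.0600) = 2.9400
Resolvent bound = 1/2.9400 = 0.3401

0.3401


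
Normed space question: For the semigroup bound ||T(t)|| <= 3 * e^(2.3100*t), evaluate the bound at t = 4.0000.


||T(4.0000)|| <= 3 * exp(2.3100 * 4.0000)
= 3 * exp(9.2400)
= 3 * 10301.0386
= 30903.1157

30903.1157


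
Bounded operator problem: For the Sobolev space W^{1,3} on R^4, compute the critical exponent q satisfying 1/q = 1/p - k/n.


Using the Sobolev embedding formula: 1/q = 1/p - k/n
1/q = 1/3 - 1/4 = 1/12
q = 1/(1/12) = 12

12.0000


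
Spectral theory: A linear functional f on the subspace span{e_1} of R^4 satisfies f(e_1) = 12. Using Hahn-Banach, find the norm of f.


The norm of f is given by ||f|| = sup_{||x||=1} |f(x)|.
On span{e_1}, ||e_1|| = 1, so ||f|| = |f(e_1)| / ||e_1||
= |12| / 1 = 12.0000

12.0000


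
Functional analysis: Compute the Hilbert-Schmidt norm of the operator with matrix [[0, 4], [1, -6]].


The Hilbert-Schmidt norm is sqrt(sum of squares of all entries).
Sum of squares = 0^2 + 4^2 + 1^2 + (-6)^2
= 0 + 16 + 1 + 36 = 53
||T||_HS = sqrt(53) = 7.2801

7.2801


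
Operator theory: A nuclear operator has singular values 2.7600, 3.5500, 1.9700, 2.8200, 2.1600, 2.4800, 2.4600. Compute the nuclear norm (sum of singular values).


The nuclear norm is the sum of all singular values.
||T||_1 = 2.7600 + 3.5500 + 1.9700 + 2.8200 + 2.1600 + 2.4800 + 2.4600
= 18.2000

18.2000


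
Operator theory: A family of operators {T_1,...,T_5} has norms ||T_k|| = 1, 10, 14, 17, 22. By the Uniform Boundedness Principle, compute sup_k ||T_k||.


By the Uniform Boundedness Principle, the supremum of norms is finite.
sup_k ||T_k|| = max(1, 10, 14, 17, 22) = 22

22


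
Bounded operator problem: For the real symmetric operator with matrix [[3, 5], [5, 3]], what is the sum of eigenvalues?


For a self-adjoint (symmetric) matrix, the eigenvalues are real.
The sum of eigenvalues equals the trace of the matrix.
trace = 3 + 3 = 6

6


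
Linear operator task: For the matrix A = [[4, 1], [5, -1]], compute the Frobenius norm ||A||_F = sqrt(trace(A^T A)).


||A||_F^2 = sum a_ij^2
= 4^2 + 1^2 + 5^2 + (-1)^2
= 16 + 1 + 25 + 1 = 43
||A||_F = sqrt(43) = 6.5574

6.5574


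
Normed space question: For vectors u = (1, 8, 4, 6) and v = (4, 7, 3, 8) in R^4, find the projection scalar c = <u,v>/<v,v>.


Computing <u,v> = 1*4 + 8*7 + 4*3 + 6*8 = 120
Computing <v,v> = 4^2 + 7^2 + 3^2 + 8^2 = 138
Projection coefficient = 120/138 = 0.8696

0.8696


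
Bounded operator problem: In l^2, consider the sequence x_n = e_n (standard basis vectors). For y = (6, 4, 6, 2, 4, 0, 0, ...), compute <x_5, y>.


x_5 = e_5 is the standard basis vector with 1 in position 5.
<x_5, y> = y_5 = 4
As n -> infinity, <x_n, y> -> 0, confirming weak convergence of (x_n) to 0.

4


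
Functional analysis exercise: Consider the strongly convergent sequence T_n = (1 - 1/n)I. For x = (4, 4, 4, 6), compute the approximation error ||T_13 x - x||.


T_13 x - x = (1 - 1/13)x - x = -x/13
||x|| = sqrt(84) = 9.1652
||T_13 x - x|| = ||x||/13 = 9.1652/13 = 0.7050

0.7050


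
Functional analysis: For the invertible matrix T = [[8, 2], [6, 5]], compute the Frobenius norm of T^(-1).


det(T) = 8*5 - 2*6 = 28
T^(-1) = (1/28) * [[5, -2], [-6, 8]] = [[0.1786, -0.0714], [-0.2143, 0.2857]]
||T^(-1)||_F^2 = 0.1786^2 + (-0.0714)^2 + (-0.2143)^2 + 0.2857^2 = 0.1645
||T^(-1)||_F = sqrt(0.1645) = 0.4056

0.4056


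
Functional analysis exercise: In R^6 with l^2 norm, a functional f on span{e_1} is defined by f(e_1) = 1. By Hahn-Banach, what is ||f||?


The norm of f is given by ||f|| = sup_{||x||=1} |f(x)|.
On span{e_1}, ||e_1|| = 1, so ||f|| = |f(e_1)| / ||e_1||
= |1| / 1 = 1.0000

1.0000


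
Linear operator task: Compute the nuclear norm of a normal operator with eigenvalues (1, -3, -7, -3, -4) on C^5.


For a normal operator, singular values equal |eigenvalues|.
Trace norm = sum |lambda_i| = 1 + 3 + 7 + 3 + 4
= 18

18


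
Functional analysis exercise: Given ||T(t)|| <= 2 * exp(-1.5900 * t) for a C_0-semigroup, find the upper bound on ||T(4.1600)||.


||T(4.1600)|| <= 2 * exp(-1.5900 * 4.1600)
= 2 * exp(-6.6144)
= 2 * 0.0013
= 0.0027

0.0027


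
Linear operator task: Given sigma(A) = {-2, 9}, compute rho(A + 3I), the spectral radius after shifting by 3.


Spectrum of A + 3I = {1, 12}
Spectral radius = max |lambda| over the shifted spectrum
= max(1, 12) = 12

12


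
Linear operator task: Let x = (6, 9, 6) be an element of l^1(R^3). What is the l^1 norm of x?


The l^1 norm equals the sum of absolute values of all components.
||x||_1 = 6 + 9 + 6
= 21

21.0000


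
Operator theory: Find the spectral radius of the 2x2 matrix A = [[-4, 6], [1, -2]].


For a 2x2 matrix, eigenvalues satisfy lambda^2 - (trace)*lambda + det = 0
trace = -4 + -2 = -6
det = -4*-2 - 6*1 = 2
discriminant = (-6)^2 - 4*(2) = 28
spectral radius = max |eigenvalue| = 5.6458

5.6458


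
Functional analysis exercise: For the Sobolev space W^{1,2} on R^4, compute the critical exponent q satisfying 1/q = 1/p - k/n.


Using the Sobolev embedding formula: 1/q = 1/p - k/n
1/q = 1/2 - 1/4 = 1/4
q = 1/(1/4) = 4

4.0000


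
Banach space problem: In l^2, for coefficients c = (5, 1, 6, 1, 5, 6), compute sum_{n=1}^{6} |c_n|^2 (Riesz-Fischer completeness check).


sum |c_n|^2 = 5^2 + 1^2 + 6^2 + 1^2 + 5^2 + 6^2
= 25 + 1 + 36 + 1 + 25 + 36
= 124

124


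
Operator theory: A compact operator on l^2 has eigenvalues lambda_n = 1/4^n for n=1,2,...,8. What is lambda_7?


The eigenvalue formula gives lambda_7 = 1/4^7
= 1/16384
= 6.1035e-05

6.1035e-05


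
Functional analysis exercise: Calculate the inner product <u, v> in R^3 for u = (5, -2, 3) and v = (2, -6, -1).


Computing the standard inner product <u, v> = sum u_i * v_i
= 5*2 + -2*-6 + 3*-1
= 10 + 12 + -3
= 19

19


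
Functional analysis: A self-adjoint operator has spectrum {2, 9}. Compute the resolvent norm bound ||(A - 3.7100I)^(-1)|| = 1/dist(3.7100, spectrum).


dist(3.7100, {2, 9}) = min(|3.7100 - 2|, |3.7100 - 9|)
= min(1.7100, 5.2900) = 1.7100
Resolvent bound = 1/1.7100 = 0.5848

0.5848


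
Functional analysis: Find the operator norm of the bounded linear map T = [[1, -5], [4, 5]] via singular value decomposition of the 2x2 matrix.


A^T A = [[17, 15], [15, 50]]
trace(A^T A) = 67, det(A^T A) = 625
discriminant = 67^2 - 4*625 = 1989
Largest eigenvalue of A^T A = (trace + sqrt(disc))/2 = 55.7991
||T|| = sqrt(55.7991) = 7.4699

7.4699


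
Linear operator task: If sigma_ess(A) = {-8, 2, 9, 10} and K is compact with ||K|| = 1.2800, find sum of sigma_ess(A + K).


By Weyl's theorem, the essential spectrum is invariant under compact perturbations.
sigma_ess(A + K) = sigma_ess(A) = {-8, 2, 9, 10}
Sum = -8 + 2 + 9 + 10 = 13

13


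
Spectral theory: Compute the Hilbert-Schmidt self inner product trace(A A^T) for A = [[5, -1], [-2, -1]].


trace(A * A^T) = sum of squares of all entries
= 5^2 + (-1)^2 + (-2)^2 + (-1)^2
= 25 + 1 + 4 + 1
= 31

31


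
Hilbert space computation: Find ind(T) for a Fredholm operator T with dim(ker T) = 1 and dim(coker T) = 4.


The Fredholm index is defined as ind(T) = dim(ker T) - dim(coker T)
= 1 - 4
= -3

-3


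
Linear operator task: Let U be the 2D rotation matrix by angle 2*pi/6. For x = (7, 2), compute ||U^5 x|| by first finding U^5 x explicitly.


U is a rotation by theta = 2*pi/6
U^5 = rotation by 5*theta = 10*pi/6
cos(10*pi/6) = 0.5000, sin(10*pi/6) = -0.8660
U^5 x = (0.5000 * 7 - -0.8660 * 2, -0.8660 * 7 + 0.5000 * 2)
= (5.2321, -5.0622)
||U^5 x|| = sqrt(5.2321^2 + (-5.0622)^2) = sqrt(53.0000) = 7.2801

7.2801


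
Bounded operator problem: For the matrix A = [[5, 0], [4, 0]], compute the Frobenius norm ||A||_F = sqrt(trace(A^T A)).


||A||_F^2 = sum a_ij^2
= 5^2 + 0^2 + 4^2 + 0^2
= 25 + 0 + 16 + 0 = 41
||A||_F = sqrt(41) = 6.4031

6.4031


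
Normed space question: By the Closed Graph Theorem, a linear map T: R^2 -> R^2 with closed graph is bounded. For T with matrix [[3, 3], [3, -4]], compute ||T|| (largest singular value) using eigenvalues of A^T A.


A^T A = [[18, -3], [-3, 25]]
trace(A^T A) = 43, det(A^T A) = 441
discriminant = 43^2 - 4*441 = 85
Largest eigenvalue of A^T A = (trace + sqrt(disc))/2 = 26.1098
||T|| = sqrt(26.1098) = 5.1098

5.1098


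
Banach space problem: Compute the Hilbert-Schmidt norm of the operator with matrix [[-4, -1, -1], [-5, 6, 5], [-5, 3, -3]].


The Hilbert-Schmidt norm is sqrt(sum of squares of all entries).
Sum of squares = (-4)^2 + (-1)^2 + (-1)^2 + (-5)^2 + 6^2 + 5^2 + (-5)^2 + 3^2 + (-3)^2
= 16 + 1 + 1 + 25 + 36 + 25 + 25 + 9 + 9 = 147
||T||_HS = sqrt(147) = 12.1244

12.1244


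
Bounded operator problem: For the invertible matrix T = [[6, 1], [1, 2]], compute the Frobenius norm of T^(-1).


det(T) = 6*2 - 1*1 = 11
T^(-1) = (1/11) * [[2, -1], [-1, 6]] = [[0.1818, -0.0909], [-0.0909, 0.5455]]
||T^(-1)||_F^2 = 0.1818^2 + (-0.0909)^2 + (-0.0909)^2 + 0.5455^2 = 0.3471
||T^(-1)||_F = sqrt(0.3471) = 0.5892

0.5892


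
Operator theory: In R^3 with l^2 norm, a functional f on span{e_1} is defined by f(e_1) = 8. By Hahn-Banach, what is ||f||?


The norm of f is given by ||f|| = sup_{||x||=1} |f(x)|.
On span{e_1}, ||e_1|| = 1, so ||f|| = |f(e_1)| / ||e_1||
= |8| / 1 = 8.0000

8.0000


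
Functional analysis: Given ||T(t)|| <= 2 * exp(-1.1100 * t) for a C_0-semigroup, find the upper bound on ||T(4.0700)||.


||T(4.0700)|| <= 2 * exp(-1.1100 * 4.0700)
= 2 * exp(-4.5177)
= 2 * 0.0109
= 0.0218

0.0218


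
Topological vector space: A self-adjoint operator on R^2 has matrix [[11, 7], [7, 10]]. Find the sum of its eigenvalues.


For a self-adjoint (symmetric) matrix, the eigenvalues are real.
The sum of eigenvalues equals the trace of the matrix.
trace = 11 + 10 = 21

21


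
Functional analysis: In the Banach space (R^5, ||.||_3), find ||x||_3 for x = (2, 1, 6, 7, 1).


The l^3 norm = (sum |x_i|^3)^(1/3)
Sum of 3th powers = 8 + 1 + 216 + 343 + 1 = 569
||x||_3 = (569)^(1/3) = 8.2865

8.2865


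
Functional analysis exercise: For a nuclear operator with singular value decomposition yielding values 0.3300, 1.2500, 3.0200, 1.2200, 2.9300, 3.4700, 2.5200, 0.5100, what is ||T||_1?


The nuclear norm is the sum of all singular values.
||T||_1 = 0.3300 + 1.2500 + 3.0200 + 1.2200 + 2.9300 + 3.4700 + 2.5200 + 0.5100
= 15.2500

15.2500


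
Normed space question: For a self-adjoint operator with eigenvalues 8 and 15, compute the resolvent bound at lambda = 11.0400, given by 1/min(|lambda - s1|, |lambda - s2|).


dist(11.0400, {8, 15}) = min(|11.0400 - 8|, |11.0400 - 15|)
= min(3.0400, 3.9600) = 3.0400
Resolvent bound = 1/3.0400 = 0.3289

0.3289


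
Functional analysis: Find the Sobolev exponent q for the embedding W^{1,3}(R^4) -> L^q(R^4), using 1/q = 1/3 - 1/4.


Using the Sobolev embedding formula: 1/q = 1/p - k/n
1/q = 1/3 - 1/4 = 1/12
q = 1/(1/12) = 12

12.0000


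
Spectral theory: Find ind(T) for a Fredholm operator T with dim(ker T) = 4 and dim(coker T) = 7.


The Fredholm index is defined as ind(T) = dim(ker T) - dim(coker T)
= 4 - 7
= -3

-3


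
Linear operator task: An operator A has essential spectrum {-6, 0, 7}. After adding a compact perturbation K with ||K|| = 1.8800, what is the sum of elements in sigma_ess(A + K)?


By Weyl's theorem, the essential spectrum is invariant under compact perturbations.
sigma_ess(A + K) = sigma_ess(A) = {-6, 0, 7}
Sum = -6 + 0 + 7 = 1

1


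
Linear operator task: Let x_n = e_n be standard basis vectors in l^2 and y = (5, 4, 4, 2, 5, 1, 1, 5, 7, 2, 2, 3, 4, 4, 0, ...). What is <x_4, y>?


x_4 = e_4 is the standard basis vector with 1 in position 4.
<x_4, y> = y_4 = 2
As n -> infinity, <x_n, y> -> 0, confirming weak convergence of (x_n) to 0.

2


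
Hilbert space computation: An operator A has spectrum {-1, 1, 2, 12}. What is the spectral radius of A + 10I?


Spectrum of A + 10I = {9, 11, 12, 22}
Spectral radius = max |lambda| over the shifted spectrum
= max(9, 11, 12, 22) = 22

22


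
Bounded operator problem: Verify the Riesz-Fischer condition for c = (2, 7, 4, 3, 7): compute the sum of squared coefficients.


sum |c_n|^2 = 2^2 + 7^2 + 4^2 + 3^2 + 7^2
= 4 + 49 + 16 + 9 + 49
= 127

127


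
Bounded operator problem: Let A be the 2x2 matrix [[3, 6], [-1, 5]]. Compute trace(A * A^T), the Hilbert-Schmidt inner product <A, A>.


trace(A * A^T) = sum of squares of all entries
= 3^2 + 6^2 + (-1)^2 + 5^2
= 9 + 36 + 1 + 25
= 71

71


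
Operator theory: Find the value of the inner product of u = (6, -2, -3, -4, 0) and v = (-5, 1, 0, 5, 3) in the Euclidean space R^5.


Computing the standard inner product <u, v> = sum u_i * v_i
= 6*-5 + -2*1 + -3*0 + -4*5 + 0*3
= -30 + -2 + 0 + -20 + 0
= -52

-52


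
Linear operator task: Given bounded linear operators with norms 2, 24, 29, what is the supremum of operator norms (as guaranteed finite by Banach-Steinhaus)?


By the Uniform Boundedness Principle, the supremum of norms is finite.
sup_k ||T_k|| = max(2, 24, 29) = 29

29


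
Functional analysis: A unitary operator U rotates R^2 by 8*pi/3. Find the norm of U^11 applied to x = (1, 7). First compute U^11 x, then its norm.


U is a rotation by theta = 8*pi/3
U^11 = rotation by 11*theta = 88*pi/3 = 4*pi/3 (mod 2*pi)
cos(4*pi/3) = -0.5000, sin(4*pi/3) = -0.8660
U^11 x = (-0.5000 * 1 - -0.8660 * 7, -0.8660 * 1 + -0.5000 * 7)
= (5.5622, -4.3660)
||U^11 x|| = sqrt(5.5622^2 + (-4.3660)^2) = sqrt(50.0000) = 7.0711

7.0711


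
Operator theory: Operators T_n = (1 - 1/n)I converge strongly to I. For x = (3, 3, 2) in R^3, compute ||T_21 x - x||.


T_21 x - x = (1 - 1/21)x - x = -x/21
||x|| = sqrt(22) = 4.6904
||T_21 x - x|| = ||x||/21 = 4.6904/21 = 0.2234

0.2234


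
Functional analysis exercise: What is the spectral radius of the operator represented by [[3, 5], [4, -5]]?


For a 2x2 matrix, eigenvalues satisfy lambda^2 - (trace)*lambda + det = 0
trace = 3 + -5 = -2
det = 3*-5 - 5*4 = -35
discriminant = (-2)^2 - 4*(-35) = 144
spectral radius = max |eigenvalue| = 7.0000

7.0000


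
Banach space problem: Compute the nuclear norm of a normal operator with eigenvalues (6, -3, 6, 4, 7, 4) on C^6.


For a normal operator, singular values equal |eigenvalues|.
Trace norm = sum |lambda_i| = 6 + 3 + 6 + 4 + 7 + 4
= 30

30


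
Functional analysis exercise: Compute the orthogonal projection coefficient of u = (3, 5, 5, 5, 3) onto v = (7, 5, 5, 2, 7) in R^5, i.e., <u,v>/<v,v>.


Computing <u,v> = 3*7 + 5*5 + 5*5 + 5*2 + 3*7 = 102
Computing <v,v> = 7^2 + 5^2 + 5^2 + 2^2 + 7^2 = 152
Projection coefficient = 102/152 = 0.6711

0.6711


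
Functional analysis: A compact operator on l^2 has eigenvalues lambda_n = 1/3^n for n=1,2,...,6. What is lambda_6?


The eigenvalue formula gives lambda_6 = 1/3^6
= 1/729
= 0.0014

0.0014


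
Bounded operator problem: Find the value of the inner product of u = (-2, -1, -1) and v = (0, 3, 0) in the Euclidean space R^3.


Computing the standard inner product <u, v> = sum u_i * v_i
= -2*0 + -1*3 + -1*0
= 0 + -3 + 0
= -3

-3


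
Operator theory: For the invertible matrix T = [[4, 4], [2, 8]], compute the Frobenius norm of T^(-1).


det(T) = 4*8 - 4*2 = 24
T^(-1) = (1/24) * [[8, -4], [-2, 4]] = [[0.3333, -0.1667], [-0.0833, 0.1667]]
||T^(-1)||_F^2 = 0.3333^2 + (-0.1667)^2 + (-0.0833)^2 + 0.1667^2 = 0.1736
||T^(-1)||_F = sqrt(0.1736) = 0.4167

0.4167


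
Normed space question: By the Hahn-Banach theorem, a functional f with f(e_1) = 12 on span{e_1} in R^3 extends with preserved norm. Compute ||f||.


The norm of f is given by ||f|| = sup_{||x||=1} |f(x)|.
On span{e_1}, ||e_1|| = 1, so ||f|| = |f(e_1)| / ||e_1||
= |12| / 1 = 12.0000

12.0000


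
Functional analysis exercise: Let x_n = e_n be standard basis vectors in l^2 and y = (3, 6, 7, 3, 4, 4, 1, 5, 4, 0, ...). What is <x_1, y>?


x_1 = e_1 is the standard basis vector with 1 in position 1.
<x_1, y> = y_1 = 3
As n -> infinity, <x_n, y> -> 0, confirming weak convergence of (x_n) to 0.

3


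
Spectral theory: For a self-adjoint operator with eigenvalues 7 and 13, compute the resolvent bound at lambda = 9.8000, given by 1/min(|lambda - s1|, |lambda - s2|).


dist(9.8000, {7, 13}) = min(|9.8000 - 7|, |9.8000 - 13|)
= min(2.8000, 3.2000) = 2.8000
Resolvent bound = 1/2.8000 = 0.3571

0.3571


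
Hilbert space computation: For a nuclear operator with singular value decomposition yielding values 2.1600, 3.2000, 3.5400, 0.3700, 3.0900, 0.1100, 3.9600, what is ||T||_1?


The nuclear norm is the sum of all singular values.
||T||_1 = 2.1600 + 3.2000 + 3.5400 + 0.3700 + 3.0900 + 0.1100 + 3.9600
= 16.4300

16.4300


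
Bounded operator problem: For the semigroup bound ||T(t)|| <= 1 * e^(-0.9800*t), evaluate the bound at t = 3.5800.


||T(3.5800)|| <= 1 * exp(-0.9800 * 3.5800)
= 1 * exp(-3.5084)
= 1 * 0.0299
= 0.0299

0.0299


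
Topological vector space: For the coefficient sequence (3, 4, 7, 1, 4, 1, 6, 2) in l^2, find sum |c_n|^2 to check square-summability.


sum |c_n|^2 = 3^2 + 4^2 + 7^2 + 1^2 + 4^2 + 1^2 + 6^2 + 2^2
= 9 + 16 + 49 + 1 + 16 + 1 + 36 + 4
= 132

132


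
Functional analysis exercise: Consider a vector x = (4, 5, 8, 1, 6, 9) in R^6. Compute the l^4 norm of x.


The l^4 norm = (sum |x_i|^4)^(1/4)
Sum of 4th powers = 256 + 625 + 4096 + 1 + 1296 + 6561 = 12835
||x||_4 = (12835)^(1/4) = 10.6439

10.6439


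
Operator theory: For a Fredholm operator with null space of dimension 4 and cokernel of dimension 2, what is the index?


The Fredholm index is defined as ind(T) = dim(ker T) - dim(coker T)
= 4 - 2
= 2

2


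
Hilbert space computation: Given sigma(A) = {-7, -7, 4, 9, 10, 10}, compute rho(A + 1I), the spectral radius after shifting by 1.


Spectrum of A + 1I = {-6, -6, 5, 10, 11, 11}
Spectral radius = max |lambda| over the shifted spectrum
= max(6, 6, 5, 10, 11, 11) = 11

11


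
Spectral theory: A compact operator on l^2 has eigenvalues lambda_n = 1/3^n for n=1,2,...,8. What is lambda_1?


The eigenvalue formula gives lambda_1 = 1/3^1
= 1/3
= 0.3333

0.3333


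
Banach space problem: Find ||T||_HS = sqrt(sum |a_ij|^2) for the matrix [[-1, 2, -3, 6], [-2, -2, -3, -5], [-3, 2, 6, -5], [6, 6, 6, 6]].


The Hilbert-Schmidt norm is sqrt(sum of squares of all entries).
Sum of squares = (-1)^2 + 2^2 + (-3)^2 + 6^2 + (-2)^2 + (-2)^2 + (-3)^2 + (-5)^2 + (-3)^2 + 2^2 + 6^2 + (-5)^2 + 6^2 + 6^2 + 6^2 + 6^2
= 1 + 4 + 9 + 36 + 4 + 4 + 9 + 25 + 9 + 4 + 36 + 25 + 36 + 36 + 36 + 36 = 310
||T||_HS = sqrt(310) = 17.6068

17.6068


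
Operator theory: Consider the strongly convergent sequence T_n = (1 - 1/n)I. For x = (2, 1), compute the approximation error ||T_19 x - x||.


T_19 x - x = (1 - 1/19)x - x = -x/19
||x|| = sqrt(5) = 2.2361
||T_19 x - x|| = ||x||/19 = 2.2361/19 = 0.1177

0.1177


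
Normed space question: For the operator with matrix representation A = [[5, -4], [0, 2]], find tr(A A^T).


trace(A * A^T) = sum of squares of all entries
= 5^2 + (-4)^2 + 0^2 + 2^2
= 25 + 16 + 0 + 4
= 45

45


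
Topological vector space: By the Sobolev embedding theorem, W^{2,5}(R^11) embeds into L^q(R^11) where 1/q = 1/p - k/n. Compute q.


Using the Sobolev embedding formula: 1/q = 1/p - k/n
1/q = 1/5 - 2/11 = 1/55
q = 1/(1/55) = 55

55.0000


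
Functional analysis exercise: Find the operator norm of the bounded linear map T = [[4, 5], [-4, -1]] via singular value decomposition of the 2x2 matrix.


A^T A = [[32, 24], [24, 26]]
trace(A^T A) = 58, det(A^T A) = 256
discriminant = 58^2 - 4*256 = 2340
Largest eigenvalue of A^T A = (trace + sqrt(disc))/2 = 53.1868
||T|| = sqrt(53.1868) = 7.2929

7.2929


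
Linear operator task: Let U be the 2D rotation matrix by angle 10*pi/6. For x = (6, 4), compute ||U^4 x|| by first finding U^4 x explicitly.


U is a rotation by theta = 10*pi/6
U^4 = rotation by 4*theta = 40*pi/6 = 4*pi/6 (mod 2*pi)
cos(4*pi/6) = -0.5000, sin(4*pi/6) = 0.8660
U^4 x = (-0.5000 * 6 - 0.8660 * 4, 0.8660 * 6 + -0.5000 * 4)
= (-6.4641, 3.1962)
||U^4 x|| = sqrt((-6.4641)^2 + 3.1962^2) = sqrt(52.0000) = 7.2111

7.2111


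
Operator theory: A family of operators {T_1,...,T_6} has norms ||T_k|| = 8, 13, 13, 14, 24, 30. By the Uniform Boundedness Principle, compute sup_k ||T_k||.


By the Uniform Boundedness Principle, the supremum of norms is finite.
sup_k ||T_k|| = max(8, 13, 13, 14, 24, 30) = 30

30


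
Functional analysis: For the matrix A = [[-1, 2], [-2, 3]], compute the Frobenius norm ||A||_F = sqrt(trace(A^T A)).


||A||_F^2 = sum a_ij^2
= (-1)^2 + 2^2 + (-2)^2 + 3^2
= 1 + 4 + 4 + 9 = 18
||A||_F = sqrt(18) = 4.2426

4.2426


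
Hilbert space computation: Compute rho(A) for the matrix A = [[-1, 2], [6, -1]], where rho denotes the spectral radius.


For a 2x2 matrix, eigenvalues satisfy lambda^2 - (trace)*lambda + det = 0
trace = -1 + -1 = -2
det = -1*-1 - 2*6 = -11
discriminant = (-2)^2 - 4*(-11) = 48
spectral radius = max |eigenvalue| = 4.4641

4.4641


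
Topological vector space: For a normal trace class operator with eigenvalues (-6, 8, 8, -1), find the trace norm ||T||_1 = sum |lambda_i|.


For a normal operator, singular values equal |eigenvalues|.
Trace norm = sum |lambda_i| = 6 + 8 + 8 + 1
= 23

23


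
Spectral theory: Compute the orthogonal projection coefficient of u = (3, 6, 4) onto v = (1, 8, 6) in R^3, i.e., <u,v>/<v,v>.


Computing <u,v> = 3*1 + 6*8 + 4*6 = 75
Computing <v,v> = 1^2 + 8^2 + 6^2 = 101
Projection coefficient = 75/101 = 0.7426

0.7426


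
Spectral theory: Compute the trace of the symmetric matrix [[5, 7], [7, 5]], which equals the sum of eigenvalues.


For a self-adjoint (symmetric) matrix, the eigenvalues are real.
The sum of eigenvalues equals the trace of the matrix.
trace = 5 + 5 = 10

10


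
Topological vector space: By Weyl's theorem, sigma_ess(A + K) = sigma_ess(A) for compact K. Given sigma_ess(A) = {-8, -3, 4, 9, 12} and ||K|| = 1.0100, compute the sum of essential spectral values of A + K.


By Weyl's theorem, the essential spectrum is invariant under compact perturbations.
sigma_ess(A + K) = sigma_ess(A) = {-8, -3, 4, 9, 12}
Sum = -8 + -3 + 4 + 9 + 12 = 14

14


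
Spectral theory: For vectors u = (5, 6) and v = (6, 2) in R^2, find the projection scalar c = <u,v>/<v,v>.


Computing <u,v> = 5*6 + 6*2 = 42
Computing <v,v> = 6^2 + 2^2 = 40
Projection coefficient = 42/40 = 1.0500

1.0500


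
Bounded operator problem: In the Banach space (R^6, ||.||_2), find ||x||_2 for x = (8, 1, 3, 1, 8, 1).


The l^2 norm = (sum |x_i|^2)^(1/2)
Sum of 2th powers = 64 + 1 + 9 + 1 + 64 + 1 = 140
||x||_2 = (140)^(1/2) = 11.8322

11.8322


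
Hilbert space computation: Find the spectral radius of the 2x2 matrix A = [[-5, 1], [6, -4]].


For a 2x2 matrix, eigenvalues satisfy lambda^2 - (trace)*lambda + det = 0
trace = -5 + -4 = -9
det = -5*-4 - 1*6 = 14
discriminant = (-9)^2 - 4*(14) = 25
spectral radius = max |eigenvalue| = 7.0000

7.0000


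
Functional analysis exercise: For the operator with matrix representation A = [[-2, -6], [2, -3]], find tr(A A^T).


trace(A * A^T) = sum of squares of all entries
= (-2)^2 + (-6)^2 + 2^2 + (-3)^2
= 4 + 36 + 4 + 9
= 53

53


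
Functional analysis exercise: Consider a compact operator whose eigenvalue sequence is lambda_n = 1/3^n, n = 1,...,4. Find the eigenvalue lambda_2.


The eigenvalue formula gives lambda_2 = 1/3^2
= 1/9
= 0.1111

0.1111


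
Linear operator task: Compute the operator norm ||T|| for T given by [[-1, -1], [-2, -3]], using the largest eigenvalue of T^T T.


A^T A = [[5, 7], [7, 10]]
trace(A^T A) = 15, det(A^T A) = 1
discriminant = 15^2 - 4*1 = 221
Largest eigenvalue of A^T A = (trace + sqrt(disc))/2 = 14.9330
||T|| = sqrt(14.9330) = 3.8643

3.8643


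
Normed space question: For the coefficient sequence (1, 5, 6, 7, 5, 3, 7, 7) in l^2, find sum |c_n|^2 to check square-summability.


sum |c_n|^2 = 1^2 + 5^2 + 6^2 + 7^2 + 5^2 + 3^2 + 7^2 + 7^2
= 1 + 25 + 36 + 49 + 25 + 9 + 49 + 49
= 243

243


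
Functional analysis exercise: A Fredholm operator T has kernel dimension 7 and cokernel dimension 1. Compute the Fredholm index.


The Fredholm index is defined as ind(T) = dim(ker T) - dim(coker T)
= 7 - 1
= 6

6


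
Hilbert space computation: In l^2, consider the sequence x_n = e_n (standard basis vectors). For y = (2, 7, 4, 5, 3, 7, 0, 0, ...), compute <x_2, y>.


x_2 = e_2 is the standard basis vector with 1 in position 2.
<x_2, y> = y_2 = 7
As n -> infinity, <x_n, y> -> 0, confirming weak convergence of (x_n) to 0.

7


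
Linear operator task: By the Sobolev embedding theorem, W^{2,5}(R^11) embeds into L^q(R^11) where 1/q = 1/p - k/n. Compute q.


Using the Sobolev embedding formula: 1/q = 1/p - k/n
1/q = 1/5 - 2/11 = 1/55
q = 1/(1/55) = 55

55.0000


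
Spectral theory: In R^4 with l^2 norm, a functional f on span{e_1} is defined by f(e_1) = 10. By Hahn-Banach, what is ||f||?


The norm of f is given by ||f|| = sup_{||x||=1} |f(x)|.
On span{e_1}, ||e_1|| = 1, so ||f|| = |f(e_1)| / ||e_1||
= |10| / 1 = 10.0000

10.0000


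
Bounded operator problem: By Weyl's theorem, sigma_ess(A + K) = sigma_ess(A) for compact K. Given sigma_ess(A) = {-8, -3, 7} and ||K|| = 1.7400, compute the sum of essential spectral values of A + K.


By Weyl's theorem, the essential spectrum is invariant under compact perturbations.
sigma_ess(A + K) = sigma_ess(A) = {-8, -3, 7}
Sum = -8 + -3 + 7 = -4

-4


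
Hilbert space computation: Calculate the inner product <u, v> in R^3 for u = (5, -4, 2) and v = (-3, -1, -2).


Computing the standard inner product <u, v> = sum u_i * v_i
= 5*-3 + -4*-1 + 2*-2
= -15 + 4 + -4
= -15

-15


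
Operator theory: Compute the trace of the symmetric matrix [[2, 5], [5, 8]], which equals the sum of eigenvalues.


For a self-adjoint (symmetric) matrix, the eigenvalues are real.
The sum of eigenvalues equals the trace of the matrix.
trace = 2 + 8 = 10

10


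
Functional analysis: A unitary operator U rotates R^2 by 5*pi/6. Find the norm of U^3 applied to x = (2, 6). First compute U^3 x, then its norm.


U is a rotation by theta = 5*pi/6
U^3 = rotation by 3*theta = 15*pi/6 = 3*pi/6 (mod 2*pi)
cos(3*pi/6) = 0.0000, sin(3*pi/6) = 1.0000
U^3 x = (0.0000 * 2 - 1.0000 * 6, 1.0000 * 2 + 0.0000 * 6)
= (-6.0000, 2.0000)
||U^3 x|| = sqrt((-6.0000)^2 + 2.0000^2) = sqrt(40.0000) = 6.3246

6.3246


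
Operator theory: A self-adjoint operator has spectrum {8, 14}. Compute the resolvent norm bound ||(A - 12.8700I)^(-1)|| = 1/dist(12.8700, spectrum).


dist(12.8700, {8, 14}) = min(|12.8700 - 8|, |12.8700 - 14|)
= min(4.8700, 1.1300) = 1.1300
Resolvent bound = 1/1.1300 = 0.8850

0.8850


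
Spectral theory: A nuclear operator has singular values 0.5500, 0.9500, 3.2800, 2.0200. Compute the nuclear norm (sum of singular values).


The nuclear norm is the sum of all singular values.
||T||_1 = 0.5500 + 0.9500 + 3.2800 + 2.0200
= 6.8000

6.8000


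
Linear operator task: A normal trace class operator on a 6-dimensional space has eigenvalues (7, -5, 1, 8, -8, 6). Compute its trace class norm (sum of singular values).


For a normal operator, singular values equal |eigenvalues|.
Trace norm = sum |lambda_i| = 7 + 5 + 1 + 8 + 8 + 6
= 35

35


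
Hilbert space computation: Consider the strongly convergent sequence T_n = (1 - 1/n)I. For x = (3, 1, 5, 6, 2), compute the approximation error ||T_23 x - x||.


T_23 x - x = (1 - 1/23)x - x = -x/23
||x|| = sqrt(75) = 8.6603
||T_23 x - x|| = ||x||/23 = 8.6603/23 = 0.3765

0.3765


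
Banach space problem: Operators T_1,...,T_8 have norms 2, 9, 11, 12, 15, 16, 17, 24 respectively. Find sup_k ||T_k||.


By the Uniform Boundedness Principle, the supremum of norms is finite.
sup_k ||T_k|| = max(2, 9, 11, 12, 15, 16, 17, 24) = 24

24


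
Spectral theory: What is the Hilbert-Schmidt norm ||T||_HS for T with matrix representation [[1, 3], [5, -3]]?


The Hilbert-Schmidt norm is sqrt(sum of squares of all entries).
Sum of squares = 1^2 + 3^2 + 5^2 + (-3)^2
= 1 + 9 + 25 + 9 = 44
||T||_HS = sqrt(44) = 6.6332

6.6332


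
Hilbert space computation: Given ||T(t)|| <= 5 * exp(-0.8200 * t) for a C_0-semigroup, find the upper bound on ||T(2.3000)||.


||T(2.3000)|| <= 5 * exp(-0.8200 * 2.3000)
= 5 * exp(-1.8860)
= 5 * 0.1517
= 0.7584

0.7584


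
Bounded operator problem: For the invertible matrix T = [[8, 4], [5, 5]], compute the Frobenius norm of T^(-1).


det(T) = 8*5 - 4*5 = 20
T^(-1) = (1/20) * [[5, -4], [-5, 8]] = [[0.2500, -0.2000], [-0.2500, 0.4000]]
||T^(-1)||_F^2 = 0.2500^2 + (-0.2000)^2 + (-0.2500)^2 + 0.4000^2 = 0.3250
||T^(-1)||_F = sqrt(0.3250) = 0.5701

0.5701


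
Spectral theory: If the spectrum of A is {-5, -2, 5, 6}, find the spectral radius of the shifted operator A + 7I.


Spectrum of A + 7I = {2, 5, 12, 13}
Spectral radius = max |lambda| over the shifted spectrum
= max(2, 5, 12, 13) = 13

13


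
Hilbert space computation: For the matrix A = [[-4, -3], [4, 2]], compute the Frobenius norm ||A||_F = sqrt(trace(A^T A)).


||A||_F^2 = sum a_ij^2
= (-4)^2 + (-3)^2 + 4^2 + 2^2
= 16 + 9 + 16 + 4 = 45
||A||_F = sqrt(45) = 6.7082

6.7082


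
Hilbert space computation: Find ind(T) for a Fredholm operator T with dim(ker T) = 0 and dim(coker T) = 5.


The Fredholm index is defined as ind(T) = dim(ker T) - dim(coker T)
= 0 - 5
= -5

-5


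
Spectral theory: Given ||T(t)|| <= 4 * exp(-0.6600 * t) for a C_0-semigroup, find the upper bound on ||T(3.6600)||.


||T(3.6600)|| <= 4 * exp(-0.6600 * 3.6600)
= 4 * exp(-2.4156)
= 4 * 0.0893
= 0.3573

0.3573


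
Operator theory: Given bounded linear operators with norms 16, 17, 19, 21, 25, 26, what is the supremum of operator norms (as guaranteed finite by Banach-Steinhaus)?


By the Uniform Boundedness Principle, the supremum of norms is finite.
sup_k ||T_k|| = max(16, 17, 19, 21, 25, 26) = 26

26


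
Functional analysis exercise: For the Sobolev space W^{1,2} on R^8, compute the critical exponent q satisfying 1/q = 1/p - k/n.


Using the Sobolev embedding formula: 1/q = 1/p - k/n
1/q = 1/2 - 1/8 = 3/8
q = 1/(3/8) = 8/3 = 2.6667

2.6667


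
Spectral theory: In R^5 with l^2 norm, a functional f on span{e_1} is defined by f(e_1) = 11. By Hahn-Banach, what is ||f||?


The norm of f is given by ||f|| = sup_{||x||=1} |f(x)|.
On span{e_1}, ||e_1|| = 1, so ||f|| = |f(e_1)| / ||e_1||
= |11| / 1 = 11.0000

11.0000


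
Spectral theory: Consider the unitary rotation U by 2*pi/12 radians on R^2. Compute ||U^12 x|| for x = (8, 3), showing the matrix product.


U is a rotation by theta = 2*pi/12
U^12 = rotation by 12*theta = 24*pi/12 = 0*pi/12 (mod 2*pi)
cos(0*pi/12) = 1.0000, sin(0*pi/12) = 0.0000
U^12 x = (1.0000 * 8 - 0.0000 * 3, 0.0000 * 8 + 1.0000 * 3)
= (8.0000, 3.0000)
||U^12 x|| = sqrt(8.0000^2 + 3.0000^2) = sqrt(73.0000) = 8.5440

8.5440


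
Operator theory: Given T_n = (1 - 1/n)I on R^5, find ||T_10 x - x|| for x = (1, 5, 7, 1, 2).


T_10 x - x = (1 - 1/10)x - x = -x/10
||x|| = sqrt(80) = 8.9443
||T_10 x - x|| = ||x||/10 = 8.9443/10 = 0.8944

0.8944


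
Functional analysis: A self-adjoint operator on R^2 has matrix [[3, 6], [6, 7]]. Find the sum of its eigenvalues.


For a self-adjoint (symmetric) matrix, the eigenvalues are real.
The sum of eigenvalues equals the trace of the matrix.
trace = 3 + 7 = 10

10


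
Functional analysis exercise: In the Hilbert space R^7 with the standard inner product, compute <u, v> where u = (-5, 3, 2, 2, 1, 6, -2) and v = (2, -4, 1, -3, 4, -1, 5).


Computing the standard inner product <u, v> = sum u_i * v_i
= -5*2 + 3*-4 + 2*1 + 2*-3 + 1*4 + 6*-1 + -2*5
= -10 + -12 + 2 + -6 + 4 + -6 + -10
= -38

-38


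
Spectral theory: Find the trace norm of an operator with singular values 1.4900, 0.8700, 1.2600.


The nuclear norm is the sum of all singular values.
||T||_1 = 1.4900 + 0.8700 + 1.2600
= 3.6200

3.6200


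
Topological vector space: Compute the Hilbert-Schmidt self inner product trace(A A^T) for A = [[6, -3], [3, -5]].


trace(A * A^T) = sum of squares of all entries
= 6^2 + (-3)^2 + 3^2 + (-5)^2
= 36 + 9 + 9 + 25
= 79

79


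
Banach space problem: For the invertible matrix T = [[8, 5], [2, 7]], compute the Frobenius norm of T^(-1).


det(T) = 8*7 - 5*2 = 46
T^(-1) = (1/46) * [[7, -5], [-2, 8]] = [[0.1522, -0.1087], [-0.0435, 0.1739]]
||T^(-1)||_F^2 = 0.1522^2 + (-0.1087)^2 + (-0.0435)^2 + 0.1739^2 = 0.0671
||T^(-1)||_F = sqrt(0.0671) = 0.2591

0.2591


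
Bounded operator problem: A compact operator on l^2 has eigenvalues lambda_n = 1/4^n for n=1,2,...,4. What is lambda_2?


The eigenvalue formula gives lambda_2 = 1/4^2
= 1/16
= 0.0625

0.0625


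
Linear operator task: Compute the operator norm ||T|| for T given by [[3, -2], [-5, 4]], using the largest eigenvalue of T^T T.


A^T A = [[34, -26], [-26, 20]]
trace(A^T A) = 54, det(A^T A) = 4
discriminant = 54^2 - 4*4 = 2900
Largest eigenvalue of A^T A = (trace + sqrt(disc))/2 = 53.9258
||T|| = sqrt(53.9258) = 7.3434

7.3434


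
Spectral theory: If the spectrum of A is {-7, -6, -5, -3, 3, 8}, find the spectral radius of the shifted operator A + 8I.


Spectrum of A + 8I = {1, 2, 3, 5, 11, 16}
Spectral radius = max |lambda| over the shifted spectrum
= max(1, 2, 3, 5, 11, 16) = 16

16


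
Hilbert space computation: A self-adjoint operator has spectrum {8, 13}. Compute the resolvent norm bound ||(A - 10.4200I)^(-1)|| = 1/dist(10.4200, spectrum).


dist(10.4200, {8, 13}) = min(|10.4200 - 8|, |10.4200 - 13|)
= min(2.4200, 2.5800) = 2.4200
Resolvent bound = 1/2.4200 = 0.4132

0.4132


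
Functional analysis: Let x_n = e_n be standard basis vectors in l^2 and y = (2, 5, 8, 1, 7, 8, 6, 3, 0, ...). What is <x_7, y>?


x_7 = e_7 is the standard basis vector with 1 in position 7.
<x_7, y> = y_7 = 6
As n -> infinity, <x_n, y> -> 0, confirming weak convergence of (x_n) to 0.

6


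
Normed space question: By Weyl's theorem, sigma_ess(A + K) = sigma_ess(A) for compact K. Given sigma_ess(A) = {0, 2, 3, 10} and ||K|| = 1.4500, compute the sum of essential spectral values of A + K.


By Weyl's theorem, the essential spectrum is invariant under compact perturbations.
sigma_ess(A + K) = sigma_ess(A) = {0, 2, 3, 10}
Sum = 0 + 2 + 3 + 10 = 15

15
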